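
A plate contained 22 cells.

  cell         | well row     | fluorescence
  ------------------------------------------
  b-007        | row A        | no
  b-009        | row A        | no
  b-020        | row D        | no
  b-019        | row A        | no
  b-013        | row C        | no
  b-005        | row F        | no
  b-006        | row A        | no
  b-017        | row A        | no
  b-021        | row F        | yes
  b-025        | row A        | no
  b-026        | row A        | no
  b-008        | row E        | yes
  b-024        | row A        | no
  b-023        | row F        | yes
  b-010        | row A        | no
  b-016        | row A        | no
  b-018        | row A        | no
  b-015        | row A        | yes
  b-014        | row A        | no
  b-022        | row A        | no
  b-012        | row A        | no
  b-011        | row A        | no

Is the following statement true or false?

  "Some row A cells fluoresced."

'Some row A cells fluoresced' holds iff A ∩ B ≠ ∅ (|A ∩ B| ≥ 1).
|A| = 16, |A ∩ B| = 1, |A ∖ B| = 15.
So the statement is true.

True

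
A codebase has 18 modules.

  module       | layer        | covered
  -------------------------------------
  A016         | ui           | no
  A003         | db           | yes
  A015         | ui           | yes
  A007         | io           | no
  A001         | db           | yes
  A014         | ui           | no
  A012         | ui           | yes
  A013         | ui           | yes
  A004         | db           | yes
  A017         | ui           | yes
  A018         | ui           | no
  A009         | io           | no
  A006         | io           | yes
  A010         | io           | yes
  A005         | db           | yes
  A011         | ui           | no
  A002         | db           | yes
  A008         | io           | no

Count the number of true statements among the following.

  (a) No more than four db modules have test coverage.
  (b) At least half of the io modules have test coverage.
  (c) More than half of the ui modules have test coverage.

(a) db: |A| = 5, |A ∩ B| = 5; needs |A ∩ B| ≤ 4 — false.
(b) io: |A| = 5, |A ∩ B| = 2; needs |A ∩ B| ≥ |A ∖ B| — false.
(c) ui: |A| = 8, |A ∩ B| = 4; needs |A ∩ B| > |A ∖ B| — false.

0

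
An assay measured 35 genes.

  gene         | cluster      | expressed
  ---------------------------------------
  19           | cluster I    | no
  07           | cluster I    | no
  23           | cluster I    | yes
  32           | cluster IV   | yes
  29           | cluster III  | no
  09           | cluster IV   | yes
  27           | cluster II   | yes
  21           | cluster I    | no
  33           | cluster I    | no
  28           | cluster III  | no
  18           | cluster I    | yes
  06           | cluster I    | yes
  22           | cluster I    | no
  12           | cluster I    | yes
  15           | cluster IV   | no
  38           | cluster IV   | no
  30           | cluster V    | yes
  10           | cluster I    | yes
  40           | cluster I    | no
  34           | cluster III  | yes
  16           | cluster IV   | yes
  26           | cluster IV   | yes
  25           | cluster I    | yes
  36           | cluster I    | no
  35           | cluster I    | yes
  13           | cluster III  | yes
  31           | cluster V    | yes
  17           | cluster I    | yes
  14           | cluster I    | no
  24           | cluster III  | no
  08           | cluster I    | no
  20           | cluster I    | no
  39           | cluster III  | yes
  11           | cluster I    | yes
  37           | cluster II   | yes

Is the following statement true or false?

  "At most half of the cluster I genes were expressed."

True

Truth condition: |A ∩ B| ≤ |A ∖ B|.
|A| = 19, |A ∩ B| = 9, |A ∖ B| = 10.
9 < 10, so the statement is true.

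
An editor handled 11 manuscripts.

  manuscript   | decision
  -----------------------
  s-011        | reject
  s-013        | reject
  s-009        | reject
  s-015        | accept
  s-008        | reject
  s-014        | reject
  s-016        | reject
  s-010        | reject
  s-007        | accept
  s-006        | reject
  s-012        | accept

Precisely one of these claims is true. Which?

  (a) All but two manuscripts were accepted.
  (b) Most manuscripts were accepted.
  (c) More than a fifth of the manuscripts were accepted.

|A| = 11, |A ∩ B| = 3, |A ∖ B| = 8.
(a) requires |A ∖ B| = 2: false.
(b) requires |A ∩ B| > |A ∖ B|: false.
(c) requires |A ∩ B| / |A| > 1/5: true.

(c)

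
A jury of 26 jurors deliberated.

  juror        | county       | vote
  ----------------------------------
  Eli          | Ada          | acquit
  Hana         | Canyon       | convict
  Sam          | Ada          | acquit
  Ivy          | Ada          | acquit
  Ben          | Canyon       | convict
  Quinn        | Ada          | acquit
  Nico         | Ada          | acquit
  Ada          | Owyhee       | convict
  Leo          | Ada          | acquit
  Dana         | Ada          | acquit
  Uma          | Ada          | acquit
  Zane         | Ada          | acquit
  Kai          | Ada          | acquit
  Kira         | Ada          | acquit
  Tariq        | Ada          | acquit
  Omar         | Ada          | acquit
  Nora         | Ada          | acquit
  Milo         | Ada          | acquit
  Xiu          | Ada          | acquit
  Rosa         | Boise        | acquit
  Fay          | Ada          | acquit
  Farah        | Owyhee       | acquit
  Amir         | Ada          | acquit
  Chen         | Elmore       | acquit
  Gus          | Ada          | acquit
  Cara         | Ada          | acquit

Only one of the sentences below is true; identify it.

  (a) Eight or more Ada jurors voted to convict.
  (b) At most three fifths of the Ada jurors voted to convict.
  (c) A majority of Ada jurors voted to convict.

(b)

|A| = 20, |A ∩ B| = 0, |A ∖ B| = 20.
(a) requires |A ∩ B| ≥ 8: false.
(b) requires |A ∩ B| / |A| ≤ 3/5: true.
(c) requires |A ∩ B| > |A ∖ B|: false.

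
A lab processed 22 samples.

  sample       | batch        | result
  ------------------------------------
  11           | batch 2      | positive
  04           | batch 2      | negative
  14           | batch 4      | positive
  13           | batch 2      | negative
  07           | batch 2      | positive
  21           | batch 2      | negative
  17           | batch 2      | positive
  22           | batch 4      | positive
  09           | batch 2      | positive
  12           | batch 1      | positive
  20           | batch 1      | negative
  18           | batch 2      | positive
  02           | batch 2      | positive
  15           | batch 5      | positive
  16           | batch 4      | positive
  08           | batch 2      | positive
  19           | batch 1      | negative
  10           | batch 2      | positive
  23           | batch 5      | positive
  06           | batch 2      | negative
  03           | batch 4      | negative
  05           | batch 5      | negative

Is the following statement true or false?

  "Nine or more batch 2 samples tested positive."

False

Truth condition: |A ∩ B| ≥ 9.
A (the restrictor) = {11, 04, 13, 07, 21, 17, 09, 18, 02, 08, 10, 06}, |A| = 12.
A ∩ B = {11, 07, 17, 09, 18, 02, 08, 10}, so |A ∩ B| = 8.
|A ∩ B| = 8, so the statement is false.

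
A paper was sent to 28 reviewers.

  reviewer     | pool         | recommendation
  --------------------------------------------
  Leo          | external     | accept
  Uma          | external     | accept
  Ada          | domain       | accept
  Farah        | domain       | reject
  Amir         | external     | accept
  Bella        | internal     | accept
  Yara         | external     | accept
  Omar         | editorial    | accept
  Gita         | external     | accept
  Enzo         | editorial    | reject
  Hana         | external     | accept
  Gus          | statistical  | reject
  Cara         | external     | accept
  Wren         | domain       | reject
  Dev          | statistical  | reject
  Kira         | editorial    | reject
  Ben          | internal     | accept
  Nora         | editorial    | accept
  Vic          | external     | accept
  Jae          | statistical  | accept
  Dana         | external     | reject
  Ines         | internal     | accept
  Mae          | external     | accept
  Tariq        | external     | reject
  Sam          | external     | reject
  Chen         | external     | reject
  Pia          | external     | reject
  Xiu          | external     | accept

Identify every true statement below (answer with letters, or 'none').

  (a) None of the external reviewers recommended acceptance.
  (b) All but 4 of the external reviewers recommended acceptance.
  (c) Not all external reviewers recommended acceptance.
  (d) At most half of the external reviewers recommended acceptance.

|A| = 15, |A ∩ B| = 10, |A ∖ B| = 5.
(a) A ∩ B = ∅ (|A ∩ B| = 0): fails.
(b) |A ∖ B| = 4: fails.
(c) A ⊄ B (|A ∖ B| ≥ 1): holds.
(d) |A ∩ B| ≤ |A ∖ B|: fails.

(c)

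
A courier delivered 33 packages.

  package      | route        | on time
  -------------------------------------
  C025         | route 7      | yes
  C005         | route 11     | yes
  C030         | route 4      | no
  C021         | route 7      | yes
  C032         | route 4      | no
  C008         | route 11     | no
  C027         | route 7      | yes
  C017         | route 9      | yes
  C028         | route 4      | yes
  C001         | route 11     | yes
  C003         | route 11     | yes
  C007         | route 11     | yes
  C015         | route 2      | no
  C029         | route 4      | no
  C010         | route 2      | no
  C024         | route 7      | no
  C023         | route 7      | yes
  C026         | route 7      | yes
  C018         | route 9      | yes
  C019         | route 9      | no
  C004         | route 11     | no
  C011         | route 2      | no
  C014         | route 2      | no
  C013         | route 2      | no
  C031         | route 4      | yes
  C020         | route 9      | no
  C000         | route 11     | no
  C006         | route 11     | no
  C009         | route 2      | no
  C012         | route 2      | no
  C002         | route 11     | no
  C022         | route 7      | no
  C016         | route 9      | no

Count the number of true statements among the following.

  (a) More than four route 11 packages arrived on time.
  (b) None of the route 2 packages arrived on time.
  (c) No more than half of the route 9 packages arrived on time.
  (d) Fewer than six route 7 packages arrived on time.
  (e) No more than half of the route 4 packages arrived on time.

(a) route 11: |A| = 9, |A ∩ B| = 4; needs |A ∩ B| > 4 — false.
(b) route 2: |A| = 7, |A ∩ B| = 0; needs A ∩ B = ∅ (|A ∩ B| = 0) — true.
(c) route 9: |A| = 5, |A ∩ B| = 2; needs |A ∩ B| ≤ |A ∖ B| — true.
(d) route 7: |A| = 7, |A ∩ B| = 5; needs |A ∩ B| < 6 — true.
(e) route 4: |A| = 5, |A ∩ B| = 2; needs |A ∩ B| ≤ |A ∖ B| — true.

4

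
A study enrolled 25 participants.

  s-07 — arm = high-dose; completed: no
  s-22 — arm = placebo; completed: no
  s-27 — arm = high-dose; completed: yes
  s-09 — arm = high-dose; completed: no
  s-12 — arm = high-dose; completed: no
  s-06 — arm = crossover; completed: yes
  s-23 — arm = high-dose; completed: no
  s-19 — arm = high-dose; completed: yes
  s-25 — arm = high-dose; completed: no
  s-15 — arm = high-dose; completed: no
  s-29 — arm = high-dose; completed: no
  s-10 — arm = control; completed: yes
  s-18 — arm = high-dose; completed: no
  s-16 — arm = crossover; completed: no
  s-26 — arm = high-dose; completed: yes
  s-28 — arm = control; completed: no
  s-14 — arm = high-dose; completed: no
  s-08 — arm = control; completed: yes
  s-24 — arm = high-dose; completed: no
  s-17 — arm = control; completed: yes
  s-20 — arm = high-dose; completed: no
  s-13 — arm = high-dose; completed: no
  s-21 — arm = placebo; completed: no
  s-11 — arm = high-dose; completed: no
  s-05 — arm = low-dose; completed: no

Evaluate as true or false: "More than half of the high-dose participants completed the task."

'More than half of the high-dose participants completed the task' holds iff |A ∩ B| > |A ∖ B|.
|A| = 16, |A ∩ B| = 3, |A ∖ B| = 13.
3 < 13, so the statement is false.

False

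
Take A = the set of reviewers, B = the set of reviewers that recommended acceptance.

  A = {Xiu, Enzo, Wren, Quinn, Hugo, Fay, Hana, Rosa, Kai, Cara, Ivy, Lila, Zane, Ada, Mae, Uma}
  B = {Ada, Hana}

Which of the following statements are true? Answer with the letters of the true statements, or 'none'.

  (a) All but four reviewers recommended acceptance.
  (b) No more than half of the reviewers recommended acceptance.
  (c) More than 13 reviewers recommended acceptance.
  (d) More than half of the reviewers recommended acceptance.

(b)

|A| = 16, |A ∩ B| = 2, |A ∖ B| = 14.
(a) |A ∖ B| = 4: fails.
(b) |A ∩ B| ≤ |A ∖ B|: holds.
(c) |A ∩ B| > 13: fails.
(d) |A ∩ B| > |A ∖ B|: fails.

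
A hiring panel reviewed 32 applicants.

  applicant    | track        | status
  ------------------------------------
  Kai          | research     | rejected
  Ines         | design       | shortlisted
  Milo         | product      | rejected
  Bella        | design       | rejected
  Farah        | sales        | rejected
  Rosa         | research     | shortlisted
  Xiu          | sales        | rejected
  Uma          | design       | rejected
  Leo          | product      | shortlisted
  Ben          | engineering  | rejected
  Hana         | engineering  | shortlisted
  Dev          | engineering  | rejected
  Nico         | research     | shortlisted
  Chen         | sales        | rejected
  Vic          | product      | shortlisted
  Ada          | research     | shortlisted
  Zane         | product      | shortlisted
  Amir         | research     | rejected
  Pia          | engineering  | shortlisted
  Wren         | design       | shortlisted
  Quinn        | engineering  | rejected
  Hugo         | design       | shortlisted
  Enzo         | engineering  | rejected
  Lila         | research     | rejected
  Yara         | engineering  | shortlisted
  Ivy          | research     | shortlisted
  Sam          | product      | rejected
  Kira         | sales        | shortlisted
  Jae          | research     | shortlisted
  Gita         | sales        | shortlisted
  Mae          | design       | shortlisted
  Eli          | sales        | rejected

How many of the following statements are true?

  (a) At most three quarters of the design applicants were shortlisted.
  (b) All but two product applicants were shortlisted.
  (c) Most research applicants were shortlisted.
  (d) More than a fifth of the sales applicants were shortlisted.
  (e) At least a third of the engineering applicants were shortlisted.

(a) design: |A| = 6, |A ∩ B| = 4; needs |A ∩ B| / |A| ≤ 3/4 — true.
(b) product: |A| = 5, |A ∩ B| = 3; needs |A ∖ B| = 2 — true.
(c) research: |A| = 8, |A ∩ B| = 5; needs |A ∩ B| > |A ∖ B| — true.
(d) sales: |A| = 6, |A ∩ B| = 2; needs |A ∩ B| / |A| > 1/5 — true.
(e) engineering: |A| = 7, |A ∩ B| = 3; needs |A ∩ B| / |A| ≥ 1/3 — true.

5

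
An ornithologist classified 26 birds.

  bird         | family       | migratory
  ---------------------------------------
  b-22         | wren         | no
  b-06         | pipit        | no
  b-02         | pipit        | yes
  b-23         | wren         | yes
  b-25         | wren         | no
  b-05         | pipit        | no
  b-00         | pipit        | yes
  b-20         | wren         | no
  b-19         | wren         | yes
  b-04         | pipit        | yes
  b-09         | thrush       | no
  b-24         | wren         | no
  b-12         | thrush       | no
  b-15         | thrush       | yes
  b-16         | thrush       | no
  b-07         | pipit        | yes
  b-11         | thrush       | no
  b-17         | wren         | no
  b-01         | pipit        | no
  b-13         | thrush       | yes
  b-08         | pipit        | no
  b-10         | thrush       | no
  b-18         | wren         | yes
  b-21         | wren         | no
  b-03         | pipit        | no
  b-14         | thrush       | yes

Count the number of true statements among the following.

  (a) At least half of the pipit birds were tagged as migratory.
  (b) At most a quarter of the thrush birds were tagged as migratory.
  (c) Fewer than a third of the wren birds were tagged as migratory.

(a) pipit: |A| = 9, |A ∩ B| = 4; needs |A ∩ B| ≥ |A ∖ B| — false.
(b) thrush: |A| = 8, |A ∩ B| = 3; needs |A ∩ B| / |A| ≤ 1/4 — false.
(c) wren: |A| = 9, |A ∩ B| = 3; needs |A ∩ B| / |A| < 1/3 — false.

0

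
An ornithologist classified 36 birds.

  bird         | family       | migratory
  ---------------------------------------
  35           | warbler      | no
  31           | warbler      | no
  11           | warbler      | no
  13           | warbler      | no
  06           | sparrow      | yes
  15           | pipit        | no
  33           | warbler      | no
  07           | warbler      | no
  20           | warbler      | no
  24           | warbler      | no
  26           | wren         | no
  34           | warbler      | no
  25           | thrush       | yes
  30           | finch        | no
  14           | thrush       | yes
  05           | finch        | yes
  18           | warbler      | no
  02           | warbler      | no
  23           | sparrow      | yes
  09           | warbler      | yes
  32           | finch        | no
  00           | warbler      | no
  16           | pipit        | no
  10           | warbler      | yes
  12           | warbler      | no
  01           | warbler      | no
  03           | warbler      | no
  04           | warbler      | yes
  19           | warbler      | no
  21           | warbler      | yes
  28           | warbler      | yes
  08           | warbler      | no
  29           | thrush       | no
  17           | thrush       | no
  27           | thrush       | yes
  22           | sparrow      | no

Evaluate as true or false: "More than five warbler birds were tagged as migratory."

Truth condition: |A ∩ B| > 5.
|A| = 22, |A ∩ B| = 5, |A ∖ B| = 17.
|A ∩ B| = 5, so the statement is false.

False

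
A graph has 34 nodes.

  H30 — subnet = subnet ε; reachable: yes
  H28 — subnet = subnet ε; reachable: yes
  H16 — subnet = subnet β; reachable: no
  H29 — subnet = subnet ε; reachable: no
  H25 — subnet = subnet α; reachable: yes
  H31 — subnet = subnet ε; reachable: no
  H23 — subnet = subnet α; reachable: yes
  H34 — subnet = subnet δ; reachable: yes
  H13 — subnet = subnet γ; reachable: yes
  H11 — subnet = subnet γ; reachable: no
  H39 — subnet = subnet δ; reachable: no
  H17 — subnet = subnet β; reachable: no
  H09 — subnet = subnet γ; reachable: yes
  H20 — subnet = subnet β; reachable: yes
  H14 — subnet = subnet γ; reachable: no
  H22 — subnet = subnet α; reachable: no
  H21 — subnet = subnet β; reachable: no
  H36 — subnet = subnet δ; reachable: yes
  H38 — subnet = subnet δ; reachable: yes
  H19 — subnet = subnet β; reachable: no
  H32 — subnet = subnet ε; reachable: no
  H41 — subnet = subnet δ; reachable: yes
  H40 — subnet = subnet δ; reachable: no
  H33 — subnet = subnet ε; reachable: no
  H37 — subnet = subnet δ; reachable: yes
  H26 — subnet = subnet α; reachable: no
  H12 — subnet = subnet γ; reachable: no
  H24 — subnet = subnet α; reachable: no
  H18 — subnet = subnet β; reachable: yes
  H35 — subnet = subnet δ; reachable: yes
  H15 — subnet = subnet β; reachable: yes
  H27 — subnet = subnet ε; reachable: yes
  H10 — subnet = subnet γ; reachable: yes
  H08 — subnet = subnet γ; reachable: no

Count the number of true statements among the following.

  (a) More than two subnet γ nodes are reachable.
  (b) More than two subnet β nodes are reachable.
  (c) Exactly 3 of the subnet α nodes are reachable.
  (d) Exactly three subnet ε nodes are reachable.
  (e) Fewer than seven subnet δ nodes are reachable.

(a) subnet γ: |A| = 7, |A ∩ B| = 3; needs |A ∩ B| > 2 — true.
(b) subnet β: |A| = 7, |A ∩ B| = 3; needs |A ∩ B| > 2 — true.
(c) subnet α: |A| = 5, |A ∩ B| = 2; needs |A ∩ B| = 3 — false.
(d) subnet ε: |A| = 7, |A ∩ B| = 3; needs |A ∩ B| = 3 — true.
(e) subnet δ: |A| = 8, |A ∩ B| = 6; needs |A ∩ B| < 7 — true.

4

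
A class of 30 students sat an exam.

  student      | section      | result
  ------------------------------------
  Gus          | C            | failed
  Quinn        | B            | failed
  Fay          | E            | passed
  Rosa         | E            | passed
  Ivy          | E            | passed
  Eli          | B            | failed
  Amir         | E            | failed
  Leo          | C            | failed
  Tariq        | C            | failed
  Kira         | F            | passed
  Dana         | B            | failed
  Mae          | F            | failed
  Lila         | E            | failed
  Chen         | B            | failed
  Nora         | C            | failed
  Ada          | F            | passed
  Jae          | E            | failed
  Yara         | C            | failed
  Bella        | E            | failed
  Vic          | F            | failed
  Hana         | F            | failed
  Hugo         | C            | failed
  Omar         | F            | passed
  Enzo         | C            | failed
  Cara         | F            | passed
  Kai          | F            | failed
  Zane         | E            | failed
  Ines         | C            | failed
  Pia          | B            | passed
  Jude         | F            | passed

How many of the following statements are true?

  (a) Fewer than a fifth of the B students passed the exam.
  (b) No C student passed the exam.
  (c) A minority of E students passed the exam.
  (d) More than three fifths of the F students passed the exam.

2

(a) B: |A| = 5, |A ∩ B| = 1; needs |A ∩ B| / |A| < 1/5 — false.
(b) C: |A| = 8, |A ∩ B| = 0; needs A ∩ B = ∅ (|A ∩ B| = 0) — true.
(c) E: |A| = 8, |A ∩ B| = 3; needs |A ∩ B| < |A ∖ B| — true.
(d) F: |A| = 9, |A ∩ B| = 5; needs |A ∩ B| / |A| > 3/5 — false.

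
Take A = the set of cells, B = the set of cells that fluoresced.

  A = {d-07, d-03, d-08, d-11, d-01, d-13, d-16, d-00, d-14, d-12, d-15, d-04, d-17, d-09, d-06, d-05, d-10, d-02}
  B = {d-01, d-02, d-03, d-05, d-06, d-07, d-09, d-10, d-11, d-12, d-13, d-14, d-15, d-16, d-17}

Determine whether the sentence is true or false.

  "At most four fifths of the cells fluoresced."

'At most four fifths of the cells fluoresced' holds iff |A ∩ B| / |A| ≤ 4/5.
|A| = 18, |A ∩ B| = 15, |A ∖ B| = 3.
|A ∩ B|/|A| = 15/18, so the statement is false.

False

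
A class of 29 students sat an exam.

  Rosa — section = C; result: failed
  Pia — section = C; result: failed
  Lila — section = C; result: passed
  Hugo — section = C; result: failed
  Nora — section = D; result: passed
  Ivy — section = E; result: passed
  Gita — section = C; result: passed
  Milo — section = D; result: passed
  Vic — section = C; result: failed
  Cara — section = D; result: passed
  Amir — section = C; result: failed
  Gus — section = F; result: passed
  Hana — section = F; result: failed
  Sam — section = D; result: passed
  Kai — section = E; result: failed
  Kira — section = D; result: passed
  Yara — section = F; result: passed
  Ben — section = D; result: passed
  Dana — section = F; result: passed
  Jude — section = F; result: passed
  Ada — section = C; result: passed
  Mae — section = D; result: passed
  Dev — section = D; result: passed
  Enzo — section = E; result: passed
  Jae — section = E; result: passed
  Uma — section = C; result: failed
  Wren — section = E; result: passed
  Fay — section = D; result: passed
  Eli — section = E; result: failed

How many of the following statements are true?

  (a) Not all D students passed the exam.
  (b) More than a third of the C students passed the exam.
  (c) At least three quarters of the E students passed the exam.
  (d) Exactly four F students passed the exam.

1

(a) D: |A| = 9, |A ∩ B| = 9; needs A ⊄ B (|A ∖ B| ≥ 1) — false.
(b) C: |A| = 9, |A ∩ B| = 3; needs |A ∩ B| / |A| > 1/3 — false.
(c) E: |A| = 6, |A ∩ B| = 4; needs |A ∩ B| / |A| ≥ 3/4 — false.
(d) F: |A| = 5, |A ∩ B| = 4; needs |A ∩ B| = 4 — true.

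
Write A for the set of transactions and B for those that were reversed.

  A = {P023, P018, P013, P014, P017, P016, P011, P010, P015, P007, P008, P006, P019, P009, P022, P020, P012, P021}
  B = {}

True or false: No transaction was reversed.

True

'No transaction was reversed' holds iff A ∩ B = ∅ (|A ∩ B| = 0).
|A| = 18, |A ∩ B| = 0, |A ∖ B| = 18.
So the statement is true.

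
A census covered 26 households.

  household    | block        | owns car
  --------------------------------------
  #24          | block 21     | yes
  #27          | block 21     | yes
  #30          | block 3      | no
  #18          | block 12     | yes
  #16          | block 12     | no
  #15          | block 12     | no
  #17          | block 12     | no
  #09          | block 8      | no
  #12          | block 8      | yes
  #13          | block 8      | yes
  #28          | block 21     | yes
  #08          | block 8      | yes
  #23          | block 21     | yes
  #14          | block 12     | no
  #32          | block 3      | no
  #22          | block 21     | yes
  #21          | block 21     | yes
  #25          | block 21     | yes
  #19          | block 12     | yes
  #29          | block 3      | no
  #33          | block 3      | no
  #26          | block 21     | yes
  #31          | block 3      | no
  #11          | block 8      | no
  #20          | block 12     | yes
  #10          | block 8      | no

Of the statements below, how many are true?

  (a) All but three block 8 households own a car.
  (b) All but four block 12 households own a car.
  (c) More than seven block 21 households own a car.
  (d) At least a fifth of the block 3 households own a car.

(a) block 8: |A| = 6, |A ∩ B| = 3; needs |A ∖ B| = 3 — true.
(b) block 12: |A| = 7, |A ∩ B| = 3; needs |A ∖ B| = 4 — true.
(c) block 21: |A| = 8, |A ∩ B| = 8; needs |A ∩ B| > 7 — true.
(d) block 3: |A| = 5, |A ∩ B| = 0; needs |A ∩ B| / |A| ≥ 1/5 — false.

3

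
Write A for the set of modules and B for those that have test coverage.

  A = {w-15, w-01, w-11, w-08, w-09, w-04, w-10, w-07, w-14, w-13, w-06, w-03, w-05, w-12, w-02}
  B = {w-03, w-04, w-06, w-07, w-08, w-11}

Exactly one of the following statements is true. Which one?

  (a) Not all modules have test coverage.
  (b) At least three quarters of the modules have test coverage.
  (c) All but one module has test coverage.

(a)

|A| = 15, |A ∩ B| = 6, |A ∖ B| = 9.
(a) requires A ⊄ B (|A ∖ B| ≥ 1): true.
(b) requires |A ∩ B| / |A| ≥ 3/4: false.
(c) requires |A ∖ B| = 1: false.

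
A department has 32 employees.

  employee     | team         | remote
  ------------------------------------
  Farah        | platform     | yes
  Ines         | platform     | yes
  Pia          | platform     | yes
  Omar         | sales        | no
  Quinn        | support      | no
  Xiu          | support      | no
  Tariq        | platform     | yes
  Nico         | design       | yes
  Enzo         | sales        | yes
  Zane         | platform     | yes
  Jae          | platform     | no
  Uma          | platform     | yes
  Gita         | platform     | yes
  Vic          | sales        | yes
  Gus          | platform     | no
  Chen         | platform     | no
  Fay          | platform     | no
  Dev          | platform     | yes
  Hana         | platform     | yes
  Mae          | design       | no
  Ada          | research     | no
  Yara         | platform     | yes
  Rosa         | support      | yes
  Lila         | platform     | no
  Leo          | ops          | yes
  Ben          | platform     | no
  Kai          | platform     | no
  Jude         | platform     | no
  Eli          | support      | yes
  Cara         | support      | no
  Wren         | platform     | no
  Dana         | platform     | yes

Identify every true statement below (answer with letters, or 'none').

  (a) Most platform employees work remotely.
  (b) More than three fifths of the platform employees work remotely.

(a)

|A| = 20, |A ∩ B| = 11, |A ∖ B| = 9.
(a) |A ∩ B| > |A ∖ B|: holds.
(b) |A ∩ B| / |A| > 3/5: fails.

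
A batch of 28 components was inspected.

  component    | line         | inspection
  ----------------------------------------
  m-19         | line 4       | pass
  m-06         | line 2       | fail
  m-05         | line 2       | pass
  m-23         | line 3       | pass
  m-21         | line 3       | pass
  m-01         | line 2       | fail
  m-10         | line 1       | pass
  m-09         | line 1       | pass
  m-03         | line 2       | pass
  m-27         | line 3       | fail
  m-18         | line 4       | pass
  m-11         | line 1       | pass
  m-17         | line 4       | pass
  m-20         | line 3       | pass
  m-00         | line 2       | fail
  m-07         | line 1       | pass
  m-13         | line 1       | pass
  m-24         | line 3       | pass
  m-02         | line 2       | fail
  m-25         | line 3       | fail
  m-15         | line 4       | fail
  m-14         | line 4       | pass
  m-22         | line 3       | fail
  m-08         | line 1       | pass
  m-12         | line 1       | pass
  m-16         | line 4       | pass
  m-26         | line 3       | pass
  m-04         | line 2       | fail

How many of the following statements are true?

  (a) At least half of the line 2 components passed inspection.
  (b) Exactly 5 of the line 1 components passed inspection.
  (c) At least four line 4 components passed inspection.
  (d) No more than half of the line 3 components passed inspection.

1

(a) line 2: |A| = 7, |A ∩ B| = 2; needs |A ∩ B| ≥ |A ∖ B| — false.
(b) line 1: |A| = 7, |A ∩ B| = 7; needs |A ∩ B| = 5 — false.
(c) line 4: |A| = 6, |A ∩ B| = 5; needs |A ∩ B| ≥ 4 — true.
(d) line 3: |A| = 8, |A ∩ B| = 5; needs |A ∩ B| ≤ |A ∖ B| — false.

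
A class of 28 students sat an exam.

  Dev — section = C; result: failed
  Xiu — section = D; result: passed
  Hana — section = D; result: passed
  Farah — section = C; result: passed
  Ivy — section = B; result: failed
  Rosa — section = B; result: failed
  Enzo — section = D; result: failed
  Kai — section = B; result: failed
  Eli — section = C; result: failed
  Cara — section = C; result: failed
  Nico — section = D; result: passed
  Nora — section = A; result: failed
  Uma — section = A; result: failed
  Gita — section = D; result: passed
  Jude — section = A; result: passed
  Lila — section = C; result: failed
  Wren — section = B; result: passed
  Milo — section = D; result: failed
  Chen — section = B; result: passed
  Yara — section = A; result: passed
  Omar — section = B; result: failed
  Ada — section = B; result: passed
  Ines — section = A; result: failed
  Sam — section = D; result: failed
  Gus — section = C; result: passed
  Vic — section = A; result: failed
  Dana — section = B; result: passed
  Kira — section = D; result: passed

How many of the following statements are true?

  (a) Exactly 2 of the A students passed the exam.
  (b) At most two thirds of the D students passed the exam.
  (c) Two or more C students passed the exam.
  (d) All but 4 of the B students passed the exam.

4

(a) A: |A| = 6, |A ∩ B| = 2; needs |A ∩ B| = 2 — true.
(b) D: |A| = 8, |A ∩ B| = 5; needs |A ∩ B| / |A| ≤ 2/3 — true.
(c) C: |A| = 6, |A ∩ B| = 2; needs |A ∩ B| ≥ 2 — true.
(d) B: |A| = 8, |A ∩ B| = 4; needs |A ∖ B| = 4 — true.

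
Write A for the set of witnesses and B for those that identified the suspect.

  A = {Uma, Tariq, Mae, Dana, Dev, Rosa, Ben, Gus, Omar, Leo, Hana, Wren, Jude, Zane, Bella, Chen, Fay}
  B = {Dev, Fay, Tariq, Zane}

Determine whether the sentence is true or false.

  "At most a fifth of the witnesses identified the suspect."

The determiner here denotes the relation: |A ∩ B| / |A| ≤ 1/5.
|A| = 17, |A ∩ B| = 4, |A ∖ B| = 13.
|A ∩ B|/|A| = 4/17, so the statement is false.

False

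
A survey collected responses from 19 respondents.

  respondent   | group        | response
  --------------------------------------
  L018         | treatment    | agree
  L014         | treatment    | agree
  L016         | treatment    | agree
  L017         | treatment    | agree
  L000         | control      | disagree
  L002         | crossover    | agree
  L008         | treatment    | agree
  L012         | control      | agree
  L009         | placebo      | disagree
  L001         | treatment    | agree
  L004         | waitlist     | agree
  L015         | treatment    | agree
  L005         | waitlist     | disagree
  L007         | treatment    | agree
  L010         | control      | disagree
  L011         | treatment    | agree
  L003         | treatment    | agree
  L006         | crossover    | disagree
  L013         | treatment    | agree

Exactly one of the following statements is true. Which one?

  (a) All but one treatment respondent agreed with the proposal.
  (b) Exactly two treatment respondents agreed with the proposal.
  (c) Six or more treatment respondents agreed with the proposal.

|A| = 11, |A ∩ B| = 11, |A ∖ B| = 0.
(a) requires |A ∖ B| = 1: false.
(b) requires |A ∩ B| = 2: false.
(c) requires |A ∩ B| ≥ 6: true.

(c)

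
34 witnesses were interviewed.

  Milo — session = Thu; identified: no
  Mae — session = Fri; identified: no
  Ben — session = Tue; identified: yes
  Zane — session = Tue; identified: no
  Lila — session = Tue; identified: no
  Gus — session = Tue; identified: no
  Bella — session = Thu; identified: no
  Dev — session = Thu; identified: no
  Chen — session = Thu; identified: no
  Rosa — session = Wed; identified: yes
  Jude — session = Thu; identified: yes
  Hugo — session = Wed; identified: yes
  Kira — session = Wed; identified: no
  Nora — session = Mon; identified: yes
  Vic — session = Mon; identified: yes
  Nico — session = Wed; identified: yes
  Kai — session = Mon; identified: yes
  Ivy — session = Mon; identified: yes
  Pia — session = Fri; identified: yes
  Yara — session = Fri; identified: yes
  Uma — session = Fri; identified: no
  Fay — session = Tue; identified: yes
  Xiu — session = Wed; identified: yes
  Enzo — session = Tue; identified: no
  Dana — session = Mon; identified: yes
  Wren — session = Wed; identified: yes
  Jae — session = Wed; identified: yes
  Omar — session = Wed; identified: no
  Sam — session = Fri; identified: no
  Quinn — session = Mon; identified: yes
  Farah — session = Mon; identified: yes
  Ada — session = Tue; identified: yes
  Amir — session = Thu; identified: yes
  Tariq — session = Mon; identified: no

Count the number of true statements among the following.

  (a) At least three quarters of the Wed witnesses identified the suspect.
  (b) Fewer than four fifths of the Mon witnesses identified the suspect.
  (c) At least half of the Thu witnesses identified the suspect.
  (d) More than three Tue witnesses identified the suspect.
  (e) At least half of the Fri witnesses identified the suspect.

1

(a) Wed: |A| = 8, |A ∩ B| = 6; needs |A ∩ B| / |A| ≥ 3/4 — true.
(b) Mon: |A| = 8, |A ∩ B| = 7; needs |A ∩ B| / |A| < 4/5 — false.
(c) Thu: |A| = 6, |A ∩ B| = 2; needs |A ∩ B| ≥ |A ∖ B| — false.
(d) Tue: |A| = 7, |A ∩ B| = 3; needs |A ∩ B| > 3 — false.
(e) Fri: |A| = 5, |A ∩ B| = 2; needs |A ∩ B| ≥ |A ∖ B| — false.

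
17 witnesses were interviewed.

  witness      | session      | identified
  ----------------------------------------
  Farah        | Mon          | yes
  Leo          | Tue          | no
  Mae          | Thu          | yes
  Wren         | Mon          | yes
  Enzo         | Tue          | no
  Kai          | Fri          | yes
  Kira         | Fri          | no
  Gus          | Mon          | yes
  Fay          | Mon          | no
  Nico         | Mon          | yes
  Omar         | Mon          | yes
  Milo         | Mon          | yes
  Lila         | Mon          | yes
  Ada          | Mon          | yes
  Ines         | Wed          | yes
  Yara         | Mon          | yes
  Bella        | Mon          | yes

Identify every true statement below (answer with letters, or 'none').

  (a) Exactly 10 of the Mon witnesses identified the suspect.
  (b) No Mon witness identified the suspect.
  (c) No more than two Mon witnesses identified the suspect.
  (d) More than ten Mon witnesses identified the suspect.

|A| = 11, |A ∩ B| = 10, |A ∖ B| = 1.
(a) |A ∩ B| = 10: holds.
(b) A ∩ B = ∅ (|A ∩ B| = 0): fails.
(c) |A ∩ B| ≤ 2: fails.
(d) |A ∩ B| > 10: fails.

(a)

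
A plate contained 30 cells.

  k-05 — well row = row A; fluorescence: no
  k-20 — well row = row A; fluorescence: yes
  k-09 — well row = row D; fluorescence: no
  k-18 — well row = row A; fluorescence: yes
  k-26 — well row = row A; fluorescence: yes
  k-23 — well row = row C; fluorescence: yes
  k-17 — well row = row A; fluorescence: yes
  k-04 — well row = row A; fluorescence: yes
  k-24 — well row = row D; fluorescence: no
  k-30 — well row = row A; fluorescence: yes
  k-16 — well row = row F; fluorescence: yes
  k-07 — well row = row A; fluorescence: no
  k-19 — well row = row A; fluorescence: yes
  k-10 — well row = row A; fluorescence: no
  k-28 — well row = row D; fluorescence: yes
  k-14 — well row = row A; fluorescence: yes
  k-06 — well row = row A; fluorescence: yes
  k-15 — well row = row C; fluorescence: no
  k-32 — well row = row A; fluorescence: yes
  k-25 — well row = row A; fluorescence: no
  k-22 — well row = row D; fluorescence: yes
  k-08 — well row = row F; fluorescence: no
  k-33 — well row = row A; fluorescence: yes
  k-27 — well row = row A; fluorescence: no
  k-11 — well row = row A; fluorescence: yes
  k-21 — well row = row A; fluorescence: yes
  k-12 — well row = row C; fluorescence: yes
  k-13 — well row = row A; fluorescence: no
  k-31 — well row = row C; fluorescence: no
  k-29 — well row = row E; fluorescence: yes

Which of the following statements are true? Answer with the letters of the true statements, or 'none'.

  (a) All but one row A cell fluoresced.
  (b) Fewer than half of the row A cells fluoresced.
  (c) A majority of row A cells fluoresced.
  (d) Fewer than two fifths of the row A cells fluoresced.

(c)

|A| = 19, |A ∩ B| = 13, |A ∖ B| = 6.
(a) |A ∖ B| = 1: fails.
(b) |A ∩ B| < |A ∖ B|: fails.
(c) |A ∩ B| > |A ∖ B|: holds.
(d) |A ∩ B| / |A| < 2/5: fails.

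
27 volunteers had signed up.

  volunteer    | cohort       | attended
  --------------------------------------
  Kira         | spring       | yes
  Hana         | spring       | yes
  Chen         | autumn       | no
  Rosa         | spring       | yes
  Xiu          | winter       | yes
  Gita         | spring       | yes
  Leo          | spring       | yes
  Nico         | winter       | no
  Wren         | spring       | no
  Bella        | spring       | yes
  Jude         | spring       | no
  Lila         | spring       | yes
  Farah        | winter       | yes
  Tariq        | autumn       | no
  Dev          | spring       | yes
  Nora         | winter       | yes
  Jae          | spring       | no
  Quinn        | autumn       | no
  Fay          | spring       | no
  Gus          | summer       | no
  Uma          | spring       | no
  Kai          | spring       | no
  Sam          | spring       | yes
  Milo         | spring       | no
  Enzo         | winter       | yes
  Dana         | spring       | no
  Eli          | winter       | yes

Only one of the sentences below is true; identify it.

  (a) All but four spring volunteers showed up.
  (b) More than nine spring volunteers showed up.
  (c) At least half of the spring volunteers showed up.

|A| = 17, |A ∩ B| = 9, |A ∖ B| = 8.
(a) requires |A ∖ B| = 4: false.
(b) requires |A ∩ B| > 9: false.
(c) requires |A ∩ B| ≥ |A ∖ B|: true.

(c)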